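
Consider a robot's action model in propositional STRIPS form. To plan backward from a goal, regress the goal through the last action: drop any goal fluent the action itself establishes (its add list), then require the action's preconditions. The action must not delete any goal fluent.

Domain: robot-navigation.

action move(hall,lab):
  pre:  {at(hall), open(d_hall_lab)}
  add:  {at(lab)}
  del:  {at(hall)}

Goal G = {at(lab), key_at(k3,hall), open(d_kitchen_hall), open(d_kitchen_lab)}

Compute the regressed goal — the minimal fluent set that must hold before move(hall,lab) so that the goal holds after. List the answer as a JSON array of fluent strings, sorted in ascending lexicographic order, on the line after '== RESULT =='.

Compute (G \ add) ∪ pre:
  G ∩ del = {}  (empty — regression defined)
  G \ add = {at(lab), key_at(k3,hall), open(d_kitchen_hall), open(d_kitchen_lab)} \ {at(lab)} = {key_at(k3,hall), open(d_kitchen_hall), open(d_kitchen_lab)}
  ∪ pre   = {key_at(k3,hall), open(d_kitchen_hall), open(d_kitchen_lab)} ∪ {at(hall), open(d_hall_lab)}
          = {at(hall), key_at(k3,hall), open(d_hall_lab), open(d_kitchen_hall), open(d_kitchen_lab)}

== RESULT ==
["at(hall)", "key_at(k3,hall)", "open(d_hall_lab)", "open(d_kitchen_hall)", "open(d_kitchen_lab)"]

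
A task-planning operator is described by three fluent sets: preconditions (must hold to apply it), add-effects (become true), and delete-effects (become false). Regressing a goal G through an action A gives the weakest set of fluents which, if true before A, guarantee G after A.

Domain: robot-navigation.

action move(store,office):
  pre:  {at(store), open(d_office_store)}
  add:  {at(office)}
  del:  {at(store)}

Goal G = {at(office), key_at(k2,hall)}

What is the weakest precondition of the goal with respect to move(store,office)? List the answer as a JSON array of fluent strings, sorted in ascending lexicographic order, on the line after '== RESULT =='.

Compute (G \ add) ∪ pre:
  G ∩ del = {}  (empty — regression defined)
  G \ add = {at(office), key_at(k2,hall)} \ {at(office)} = {key_at(k2,hall)}
  ∪ pre   = {key_at(k2,hall)} ∪ {at(store), open(d_office_store)}
          = {at(store), key_at(k2,hall), open(d_office_store)}

== RESULT ==
["at(store)", "key_at(k2,hall)", "open(d_office_store)"]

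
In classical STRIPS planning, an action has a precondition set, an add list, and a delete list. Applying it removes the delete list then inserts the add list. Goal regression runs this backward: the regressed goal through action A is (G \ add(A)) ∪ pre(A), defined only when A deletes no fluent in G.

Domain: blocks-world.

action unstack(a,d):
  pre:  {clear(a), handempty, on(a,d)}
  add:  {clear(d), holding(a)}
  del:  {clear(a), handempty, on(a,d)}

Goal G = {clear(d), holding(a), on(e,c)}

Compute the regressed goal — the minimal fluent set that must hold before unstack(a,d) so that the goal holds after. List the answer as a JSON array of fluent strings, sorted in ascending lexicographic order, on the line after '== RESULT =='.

Regress:
  G ∩ del = {}  (empty — regression defined)
  G \ add = {clear(d), holding(a), on(e,c)} \ {clear(d), holding(a)} = {on(e,c)}
  ∪ pre   = {on(e,c)} ∪ {clear(a), handempty, on(a,d)}
          = {clear(a), handempty, on(a,d), on(e,c)}

== RESULT ==
["clear(a)", "handempty", "on(a,d)", "on(e,c)"]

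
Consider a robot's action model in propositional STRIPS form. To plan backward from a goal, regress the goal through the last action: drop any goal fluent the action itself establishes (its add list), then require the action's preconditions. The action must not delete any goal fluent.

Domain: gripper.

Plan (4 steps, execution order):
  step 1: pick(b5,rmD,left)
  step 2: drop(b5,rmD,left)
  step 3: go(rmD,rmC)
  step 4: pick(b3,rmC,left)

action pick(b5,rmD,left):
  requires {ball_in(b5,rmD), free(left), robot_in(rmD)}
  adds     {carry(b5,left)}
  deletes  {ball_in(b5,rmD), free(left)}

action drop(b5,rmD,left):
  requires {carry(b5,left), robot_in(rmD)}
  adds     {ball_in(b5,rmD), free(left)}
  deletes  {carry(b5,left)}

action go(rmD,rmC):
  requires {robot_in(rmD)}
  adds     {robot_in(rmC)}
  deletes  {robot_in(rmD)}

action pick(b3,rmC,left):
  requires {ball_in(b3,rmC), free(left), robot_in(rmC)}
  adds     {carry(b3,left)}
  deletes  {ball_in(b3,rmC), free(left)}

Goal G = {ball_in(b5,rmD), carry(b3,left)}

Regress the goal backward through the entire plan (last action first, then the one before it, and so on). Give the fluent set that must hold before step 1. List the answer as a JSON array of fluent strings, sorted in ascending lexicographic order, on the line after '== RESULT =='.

Regress step by step:
  through step 4 (pick(b3,rmC,left)): drop {carry(b3,left)}, keep {ball_in(b5,rmD)}, require {ball_in(b3,rmC), free(left), robot_in(rmC)}
    → {ball_in(b3,rmC), ball_in(b5,rmD), free(left), robot_in(rmC)}
  through step 3 (go(rmD,rmC)): drop {robot_in(rmC)}, keep {ball_in(b3,rmC), ball_in(b5,rmD), free(left)}, require {robot_in(rmD)}
    → {ball_in(b3,rmC), ball_in(b5,rmD), free(left), robot_in(rmD)}
  through step 2 (drop(b5,rmD,left)): drop {ball_in(b5,rmD), free(left)}, keep {ball_in(b3,rmC), robot_in(rmD)}, require {carry(b5,left), robot_in(rmD)}
    → {ball_in(b3,rmC), carry(b5,left), robot_in(rmD)}
  through step 1 (pick(b5,rmD,left)): drop {carry(b5,left)}, keep {ball_in(b3,rmC), robot_in(rmD)}, require {ball_in(b5,rmD), free(left), robot_in(rmD)}
    → {ball_in(b3,rmC), ball_in(b5,rmD), free(left), robot_in(rmD)}

== RESULT ==
["ball_in(b3,rmC)", "ball_in(b5,rmD)", "free(left)", "robot_in(rmD)"]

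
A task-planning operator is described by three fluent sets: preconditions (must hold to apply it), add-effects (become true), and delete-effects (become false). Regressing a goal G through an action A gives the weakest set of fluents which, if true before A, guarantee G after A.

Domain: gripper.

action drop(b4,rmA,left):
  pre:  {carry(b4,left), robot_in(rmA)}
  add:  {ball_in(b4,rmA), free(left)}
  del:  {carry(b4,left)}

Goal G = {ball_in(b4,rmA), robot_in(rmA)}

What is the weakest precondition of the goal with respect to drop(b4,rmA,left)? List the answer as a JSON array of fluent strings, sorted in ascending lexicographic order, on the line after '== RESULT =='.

Regress:
  G ∩ del = {}  (empty — regression defined)
  G \ add = {ball_in(b4,rmA), robot_in(rmA)} \ {ball_in(b4,rmA), free(left)} = {robot_in(rmA)}
  ∪ pre   = {robot_in(rmA)} ∪ {carry(b4,left), robot_in(rmA)}
          = {carry(b4,left), robot_in(rmA)}

== RESULT ==
["carry(b4,left)", "robot_in(rmA)"]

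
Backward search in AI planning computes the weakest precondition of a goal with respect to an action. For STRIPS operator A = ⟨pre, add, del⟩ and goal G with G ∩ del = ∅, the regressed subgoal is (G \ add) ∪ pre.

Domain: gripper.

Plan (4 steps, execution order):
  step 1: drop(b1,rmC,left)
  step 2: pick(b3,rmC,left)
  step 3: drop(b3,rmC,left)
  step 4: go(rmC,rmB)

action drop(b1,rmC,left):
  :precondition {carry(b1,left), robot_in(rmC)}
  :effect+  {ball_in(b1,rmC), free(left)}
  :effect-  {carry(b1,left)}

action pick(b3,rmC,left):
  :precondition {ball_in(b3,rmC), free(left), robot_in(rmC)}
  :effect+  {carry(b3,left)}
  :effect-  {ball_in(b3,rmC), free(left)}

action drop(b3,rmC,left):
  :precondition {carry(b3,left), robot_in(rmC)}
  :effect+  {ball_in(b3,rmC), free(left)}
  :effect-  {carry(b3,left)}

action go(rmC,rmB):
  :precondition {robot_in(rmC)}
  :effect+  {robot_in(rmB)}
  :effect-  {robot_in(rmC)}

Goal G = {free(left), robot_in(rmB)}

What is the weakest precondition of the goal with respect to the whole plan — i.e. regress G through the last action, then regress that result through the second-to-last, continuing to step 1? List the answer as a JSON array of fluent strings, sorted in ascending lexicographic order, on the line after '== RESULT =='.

Regress step by step:
  through step 4 (go(rmC,rmB)): drop {robot_in(rmB)}, keep {free(left)}, require {robot_in(rmC)}
    → {free(left), robot_in(rmC)}
  through step 3 (drop(b3,rmC,left)): drop {free(left)}, keep {robot_in(rmC)}, require {carry(b3,left), robot_in(rmC)}
    → {carry(b3,left), robot_in(rmC)}
  through step 2 (pick(b3,rmC,left)): drop {carry(b3,left)}, keep {robot_in(rmC)}, require {ball_in(b3,rmC), free(left), robot_in(rmC)}
    → {ball_in(b3,rmC), free(left), robot_in(rmC)}
  through step 1 (drop(b1,rmC,left)): drop {free(left)}, keep {ball_in(b3,rmC), robot_in(rmC)}, require {carry(b1,left), robot_in(rmC)}
    → {ball_in(b3,rmC), carry(b1,left), robot_in(rmC)}

== RESULT ==
["ball_in(b3,rmC)", "carry(b1,left)", "robot_in(rmC)"]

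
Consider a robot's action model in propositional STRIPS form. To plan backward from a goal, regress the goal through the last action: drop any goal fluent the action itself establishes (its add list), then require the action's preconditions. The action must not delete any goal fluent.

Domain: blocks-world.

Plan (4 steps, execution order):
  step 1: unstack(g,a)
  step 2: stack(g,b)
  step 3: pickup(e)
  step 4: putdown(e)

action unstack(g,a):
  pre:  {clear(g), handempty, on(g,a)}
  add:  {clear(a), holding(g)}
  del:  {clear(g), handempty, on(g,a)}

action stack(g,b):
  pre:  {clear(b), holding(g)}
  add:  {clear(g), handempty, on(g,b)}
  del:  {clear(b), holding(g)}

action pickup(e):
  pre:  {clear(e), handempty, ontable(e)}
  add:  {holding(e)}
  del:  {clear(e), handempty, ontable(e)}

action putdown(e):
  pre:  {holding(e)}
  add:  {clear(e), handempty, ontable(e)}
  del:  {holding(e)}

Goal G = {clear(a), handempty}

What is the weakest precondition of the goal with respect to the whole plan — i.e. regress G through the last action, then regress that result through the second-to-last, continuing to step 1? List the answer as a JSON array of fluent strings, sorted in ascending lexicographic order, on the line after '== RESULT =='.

Regress step by step:
  through step 4 (putdown(e)): drop {handempty}, keep {clear(a)}, require {holding(e)}
    → {clear(a), holding(e)}
  through step 3 (pickup(e)): drop {holding(e)}, keep {clear(a)}, require {clear(e), handempty, ontable(e)}
    → {clear(a), clear(e), handempty, ontable(e)}
  through step 2 (stack(g,b)): drop {handempty}, keep {clear(a), clear(e), ontable(e)}, require {clear(b), holding(g)}
    → {clear(a), clear(b), clear(e), holding(g), ontable(e)}
  through step 1 (unstack(g,a)): drop {clear(a), holding(g)}, keep {clear(b), clear(e), ontable(e)}, require {clear(g), handempty, on(g,a)}
    → {clear(b), clear(e), clear(g), handempty, on(g,a), ontable(e)}

== RESULT ==
["clear(b)", "clear(e)", "clear(g)", "handempty", "on(g,a)", "ontable(e)"]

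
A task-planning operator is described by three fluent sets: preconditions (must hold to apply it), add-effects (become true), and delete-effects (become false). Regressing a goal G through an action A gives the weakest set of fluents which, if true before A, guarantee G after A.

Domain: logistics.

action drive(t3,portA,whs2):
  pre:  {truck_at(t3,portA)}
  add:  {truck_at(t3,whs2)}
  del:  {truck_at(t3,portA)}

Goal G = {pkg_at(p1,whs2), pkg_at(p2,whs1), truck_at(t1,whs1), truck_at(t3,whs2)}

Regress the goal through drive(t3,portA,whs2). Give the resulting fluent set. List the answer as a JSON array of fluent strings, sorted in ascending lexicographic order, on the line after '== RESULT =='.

Compute (G \ add) ∪ pre:
  G ∩ del = {}  (empty — regression defined)
  G \ add = {pkg_at(p1,whs2), pkg_at(p2,whs1), truck_at(t1,whs1), truck_at(t3,whs2)} \ {truck_at(t3,whs2)} = {pkg_at(p1,whs2), pkg_at(p2,whs1), truck_at(t1,whs1)}
  ∪ pre   = {pkg_at(p1,whs2), pkg_at(p2,whs1), truck_at(t1,whs1)} ∪ {truck_at(t3,portA)}
          = {pkg_at(p1,whs2), pkg_at(p2,whs1), truck_at(t1,whs1), truck_at(t3,portA)}

== RESULT ==
["pkg_at(p1,whs2)", "pkg_at(p2,whs1)", "truck_at(t1,whs1)", "truck_at(t3,portA)"]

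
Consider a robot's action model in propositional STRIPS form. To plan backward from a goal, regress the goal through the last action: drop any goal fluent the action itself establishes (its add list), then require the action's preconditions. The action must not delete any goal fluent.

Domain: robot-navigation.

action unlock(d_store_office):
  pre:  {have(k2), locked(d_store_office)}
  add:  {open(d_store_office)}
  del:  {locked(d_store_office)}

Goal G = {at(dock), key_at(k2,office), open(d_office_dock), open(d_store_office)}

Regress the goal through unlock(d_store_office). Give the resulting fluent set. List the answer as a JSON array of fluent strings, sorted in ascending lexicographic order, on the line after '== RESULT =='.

Regress:
  G ∩ del = {}  (empty — regression defined)
  G \ add = {at(dock), key_at(k2,office), open(d_office_dock), open(d_store_office)} \ {open(d_store_office)} = {at(dock), key_at(k2,office), open(d_office_dock)}
  ∪ pre   = {at(dock), key_at(k2,office), open(d_office_dock)} ∪ {have(k2), locked(d_store_office)}
          = {at(dock), have(k2), key_at(k2,office), locked(d_store_office), open(d_office_dock)}

== RESULT ==
["at(dock)", "have(k2)", "key_at(k2,office)", "locked(d_store_office)", "open(d_office_dock)"]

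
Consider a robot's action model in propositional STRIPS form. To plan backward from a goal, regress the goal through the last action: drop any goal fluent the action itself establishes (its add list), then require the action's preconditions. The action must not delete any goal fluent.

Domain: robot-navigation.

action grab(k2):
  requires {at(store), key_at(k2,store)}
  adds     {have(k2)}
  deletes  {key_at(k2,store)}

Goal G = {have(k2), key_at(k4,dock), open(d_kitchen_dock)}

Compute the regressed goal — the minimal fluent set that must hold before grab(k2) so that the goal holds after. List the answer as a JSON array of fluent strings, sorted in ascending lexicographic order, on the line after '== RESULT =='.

Compute (G \ add) ∪ pre:
  G ∩ del = {}  (empty — regression defined)
  G \ add = {have(k2), key_at(k4,dock), open(d_kitchen_dock)} \ {have(k2)} = {key_at(k4,dock), open(d_kitchen_dock)}
  ∪ pre   = {key_at(k4,dock), open(d_kitchen_dock)} ∪ {at(store), key_at(k2,store)}
          = {at(store), key_at(k2,store), key_at(k4,dock), open(d_kitchen_dock)}

== RESULT ==
["at(store)", "key_at(k2,store)", "key_at(k4,dock)", "open(d_kitchen_dock)"]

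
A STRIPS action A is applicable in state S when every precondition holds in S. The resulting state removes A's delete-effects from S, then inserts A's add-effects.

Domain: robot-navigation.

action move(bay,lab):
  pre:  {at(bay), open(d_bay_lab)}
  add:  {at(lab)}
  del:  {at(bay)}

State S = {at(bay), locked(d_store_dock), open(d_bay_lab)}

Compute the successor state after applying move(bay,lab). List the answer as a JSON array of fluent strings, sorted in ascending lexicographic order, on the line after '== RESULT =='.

Compute (S \ del) ∪ add:
  pre ⊆ S: {at(bay), open(d_bay_lab)} ⊆ S  — applicable
  S \ del = {locked(d_store_dock), open(d_bay_lab)}
  ∪ add   = {at(lab), locked(d_store_dock), open(d_bay_lab)}

== RESULT ==
["at(lab)", "locked(d_store_dock)", "open(d_bay_lab)"]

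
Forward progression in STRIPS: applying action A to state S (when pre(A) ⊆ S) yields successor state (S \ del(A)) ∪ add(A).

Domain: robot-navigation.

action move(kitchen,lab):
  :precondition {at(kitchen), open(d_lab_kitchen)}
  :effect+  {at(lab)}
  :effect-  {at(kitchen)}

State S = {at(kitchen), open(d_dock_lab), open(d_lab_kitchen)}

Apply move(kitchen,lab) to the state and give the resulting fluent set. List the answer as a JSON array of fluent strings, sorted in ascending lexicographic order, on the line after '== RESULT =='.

Compute (S \ del) ∪ add:
  pre ⊆ S: {at(kitchen), open(d_lab_kitchen)} ⊆ S  — applicable
  S \ del = {open(d_dock_lab), open(d_lab_kitchen)}
  ∪ add   = {at(lab), open(d_dock_lab), open(d_lab_kitchen)}

== RESULT ==
["at(lab)", "open(d_dock_lab)", "open(d_lab_kitchen)"]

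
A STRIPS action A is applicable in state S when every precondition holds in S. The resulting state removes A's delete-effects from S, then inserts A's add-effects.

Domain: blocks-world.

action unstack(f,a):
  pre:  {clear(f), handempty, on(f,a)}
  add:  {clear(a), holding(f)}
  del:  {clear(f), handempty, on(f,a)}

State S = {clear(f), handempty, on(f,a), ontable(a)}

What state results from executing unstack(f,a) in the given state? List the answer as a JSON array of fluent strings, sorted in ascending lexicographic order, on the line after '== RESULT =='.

Progress:
  pre ⊆ S: {clear(f), handempty, on(f,a)} ⊆ S  — applicable
  S \ del = {ontable(a)}
  ∪ add   = {clear(a), holding(f), ontable(a)}

== RESULT ==
["clear(a)", "holding(f)", "ontable(a)"]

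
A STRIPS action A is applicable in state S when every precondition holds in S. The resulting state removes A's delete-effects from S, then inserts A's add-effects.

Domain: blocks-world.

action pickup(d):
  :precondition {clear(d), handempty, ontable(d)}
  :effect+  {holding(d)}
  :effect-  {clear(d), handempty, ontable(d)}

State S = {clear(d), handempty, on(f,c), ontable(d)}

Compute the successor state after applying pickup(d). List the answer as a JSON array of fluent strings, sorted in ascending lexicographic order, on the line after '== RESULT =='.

Compute (S \ del) ∪ add:
  pre ⊆ S: {clear(d), handempty, ontable(d)} ⊆ S  — applicable
  S \ del = {on(f,c)}
  ∪ add   = {holding(d), on(f,c)}

== RESULT ==
["holding(d)", "on(f,c)"]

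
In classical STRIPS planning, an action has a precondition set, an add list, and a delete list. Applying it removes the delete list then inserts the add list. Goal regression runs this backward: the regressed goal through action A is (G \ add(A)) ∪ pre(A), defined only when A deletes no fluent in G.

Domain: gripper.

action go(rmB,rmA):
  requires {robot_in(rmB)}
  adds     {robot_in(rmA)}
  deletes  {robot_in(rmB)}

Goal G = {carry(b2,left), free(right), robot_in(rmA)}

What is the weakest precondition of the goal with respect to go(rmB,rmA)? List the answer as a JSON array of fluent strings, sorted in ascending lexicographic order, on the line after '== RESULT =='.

Regress:
  G ∩ del = {}  (empty — regression defined)
  G \ add = {carry(b2,left), free(right), robot_in(rmA)} \ {robot_in(rmA)} = {carry(b2,left), free(right)}
  ∪ pre   = {carry(b2,left), free(right)} ∪ {robot_in(rmB)}
          = {carry(b2,left), free(right), robot_in(rmB)}

== RESULT ==
["carry(b2,left)", "free(right)", "robot_in(rmB)"]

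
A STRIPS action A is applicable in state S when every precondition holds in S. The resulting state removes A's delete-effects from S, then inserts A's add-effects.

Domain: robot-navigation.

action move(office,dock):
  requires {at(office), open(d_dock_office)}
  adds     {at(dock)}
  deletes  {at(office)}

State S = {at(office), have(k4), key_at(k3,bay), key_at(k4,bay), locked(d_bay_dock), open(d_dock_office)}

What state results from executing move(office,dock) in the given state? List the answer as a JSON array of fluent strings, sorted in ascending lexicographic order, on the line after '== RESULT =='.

Progress:
  pre ⊆ S: {at(office), open(d_dock_office)} ⊆ S  — applicable
  S \ del = {have(k4), key_at(k3,bay), key_at(k4,bay), locked(d_bay_dock), open(d_dock_office)}
  ∪ add   = {at(dock), have(k4), key_at(k3,bay), key_at(k4,bay), locked(d_bay_dock), open(d_dock_office)}

== RESULT ==
["at(dock)", "have(k4)", "key_at(k3,bay)", "key_at(k4,bay)", "locked(d_bay_dock)", "open(d_dock_office)"]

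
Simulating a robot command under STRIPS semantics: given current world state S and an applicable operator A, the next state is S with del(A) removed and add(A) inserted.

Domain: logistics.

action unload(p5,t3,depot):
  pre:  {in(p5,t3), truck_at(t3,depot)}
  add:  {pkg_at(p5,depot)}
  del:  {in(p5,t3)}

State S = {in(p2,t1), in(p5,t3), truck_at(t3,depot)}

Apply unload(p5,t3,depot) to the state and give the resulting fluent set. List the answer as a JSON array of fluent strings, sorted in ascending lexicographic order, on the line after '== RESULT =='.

Compute (S \ del) ∪ add:
  pre ⊆ S: {in(p5,t3), truck_at(t3,depot)} ⊆ S  — applicable
  S \ del = {in(p2,t1), truck_at(t3,depot)}
  ∪ add   = {in(p2,t1), pkg_at(p5,depot), truck_at(t3,depot)}

== RESULT ==
["in(p2,t1)", "pkg_at(p5,depot)", "truck_at(t3,depot)"]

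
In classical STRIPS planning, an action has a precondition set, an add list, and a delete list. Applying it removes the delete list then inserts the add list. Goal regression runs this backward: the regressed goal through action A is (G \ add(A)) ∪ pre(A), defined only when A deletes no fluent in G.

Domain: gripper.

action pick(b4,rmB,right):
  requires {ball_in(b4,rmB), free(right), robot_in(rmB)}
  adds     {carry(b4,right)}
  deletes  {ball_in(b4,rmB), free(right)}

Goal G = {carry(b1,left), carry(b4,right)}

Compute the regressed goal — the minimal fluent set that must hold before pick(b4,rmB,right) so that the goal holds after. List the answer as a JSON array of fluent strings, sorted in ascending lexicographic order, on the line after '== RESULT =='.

Regress:
  G ∩ del = {}  (empty — regression defined)
  G \ add = {carry(b1,left), carry(b4,right)} \ {carry(b4,right)} = {carry(b1,left)}
  ∪ pre   = {carry(b1,left)} ∪ {ball_in(b4,rmB), free(right), robot_in(rmB)}
          = {ball_in(b4,rmB), carry(b1,left), free(right), robot_in(rmB)}

== RESULT ==
["ball_in(b4,rmB)", "carry(b1,left)", "free(right)", "robot_in(rmB)"]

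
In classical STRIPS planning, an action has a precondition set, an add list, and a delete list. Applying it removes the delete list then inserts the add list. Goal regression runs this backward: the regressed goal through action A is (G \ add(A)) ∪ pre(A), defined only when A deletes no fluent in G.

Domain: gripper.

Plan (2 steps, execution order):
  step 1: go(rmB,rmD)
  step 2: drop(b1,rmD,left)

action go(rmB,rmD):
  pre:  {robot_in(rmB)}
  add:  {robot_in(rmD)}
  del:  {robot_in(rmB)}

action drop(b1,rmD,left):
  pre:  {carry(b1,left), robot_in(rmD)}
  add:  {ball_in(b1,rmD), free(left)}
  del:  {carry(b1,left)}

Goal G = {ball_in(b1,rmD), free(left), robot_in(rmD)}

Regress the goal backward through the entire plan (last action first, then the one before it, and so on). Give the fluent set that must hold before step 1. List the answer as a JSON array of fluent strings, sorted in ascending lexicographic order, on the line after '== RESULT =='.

Work backward from the goal:
  through step 2 (drop(b1,rmD,left)): drop {ball_in(b1,rmD), free(left)}, keep {robot_in(rmD)}, require {carry(b1,left), robot_in(rmD)}
    → {carry(b1,left), robot_in(rmD)}
  through step 1 (go(rmB,rmD)): drop {robot_in(rmD)}, keep {carry(b1,left)}, require {robot_in(rmB)}
    → {carry(b1,left), robot_in(rmB)}

== RESULT ==
["carry(b1,left)", "robot_in(rmB)"]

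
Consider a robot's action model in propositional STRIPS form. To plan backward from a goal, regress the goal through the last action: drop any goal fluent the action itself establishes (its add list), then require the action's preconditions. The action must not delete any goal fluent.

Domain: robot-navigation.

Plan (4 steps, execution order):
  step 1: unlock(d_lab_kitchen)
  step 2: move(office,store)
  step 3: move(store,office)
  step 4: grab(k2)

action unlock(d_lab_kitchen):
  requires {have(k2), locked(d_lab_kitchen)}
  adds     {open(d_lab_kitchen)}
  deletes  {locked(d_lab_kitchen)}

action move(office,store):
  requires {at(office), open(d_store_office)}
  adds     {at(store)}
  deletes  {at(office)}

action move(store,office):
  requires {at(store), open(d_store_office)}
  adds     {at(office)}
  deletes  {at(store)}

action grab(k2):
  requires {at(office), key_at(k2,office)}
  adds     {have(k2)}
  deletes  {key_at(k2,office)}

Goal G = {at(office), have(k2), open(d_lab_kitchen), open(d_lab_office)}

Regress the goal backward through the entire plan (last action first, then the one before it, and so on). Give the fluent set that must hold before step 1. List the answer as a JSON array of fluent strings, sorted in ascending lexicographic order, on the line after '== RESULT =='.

Work backward from the goal:
  through step 4 (grab(k2)): drop {have(k2)}, keep {at(office), open(d_lab_kitchen), open(d_lab_office)}, require {at(office), key_at(k2,office)}
    → {at(office), key_at(k2,office), open(d_lab_kitchen), open(d_lab_office)}
  through step 3 (move(store,office)): drop {at(office)}, keep {key_at(k2,office), open(d_lab_kitchen), open(d_lab_office)}, require {at(store), open(d_store_office)}
    → {at(store), key_at(k2,office), open(d_lab_kitchen), open(d_lab_office), open(d_store_office)}
  through step 2 (move(office,store)): drop {at(store)}, keep {key_at(k2,office), open(d_lab_kitchen), open(d_lab_office), open(d_store_office)}, require {at(office), open(d_store_office)}
    → {at(office), key_at(k2,office), open(d_lab_kitchen), open(d_lab_office), open(d_store_office)}
  through step 1 (unlock(d_lab_kitchen)): drop {open(d_lab_kitchen)}, keep {at(office), key_at(k2,office), open(d_lab_office), open(d_store_office)}, require {have(k2), locked(d_lab_kitchen)}
    → {at(office), have(k2), key_at(k2,office), locked(d_lab_kitchen), open(d_lab_office), open(d_store_office)}

== RESULT ==
["at(office)", "have(k2)", "key_at(k2,office)", "locked(d_lab_kitchen)", "open(d_lab_office)", "open(d_store_office)"]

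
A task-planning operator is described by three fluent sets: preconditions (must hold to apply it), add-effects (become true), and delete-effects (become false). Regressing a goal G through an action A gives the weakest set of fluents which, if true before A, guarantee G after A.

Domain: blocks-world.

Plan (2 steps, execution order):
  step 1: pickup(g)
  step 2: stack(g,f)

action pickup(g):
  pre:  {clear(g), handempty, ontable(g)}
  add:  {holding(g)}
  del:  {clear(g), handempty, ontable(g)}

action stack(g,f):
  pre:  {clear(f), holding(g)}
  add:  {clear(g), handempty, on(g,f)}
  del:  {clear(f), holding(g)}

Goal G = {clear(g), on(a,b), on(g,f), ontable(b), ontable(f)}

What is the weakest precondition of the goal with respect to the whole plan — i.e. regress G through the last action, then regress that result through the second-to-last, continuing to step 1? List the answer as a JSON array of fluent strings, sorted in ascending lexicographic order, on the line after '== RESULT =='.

Regress step by step:
  through step 2 (stack(g,f)): drop {clear(g), on(g,f)}, keep {on(a,b), ontable(b), ontable(f)}, require {clear(f), holding(g)}
    → {clear(f), holding(g), on(a,b), ontable(b), ontable(f)}
  through step 1 (pickup(g)): drop {holding(g)}, keep {clear(f), on(a,b), ontable(b), ontable(f)}, require {clear(g), handempty, ontable(g)}
    → {clear(f), clear(g), handempty, on(a,b), ontable(b), ontable(f), ontable(g)}

== RESULT ==
["clear(f)", "clear(g)", "handempty", "on(a,b)", "ontable(b)", "ontable(f)", "ontable(g)"]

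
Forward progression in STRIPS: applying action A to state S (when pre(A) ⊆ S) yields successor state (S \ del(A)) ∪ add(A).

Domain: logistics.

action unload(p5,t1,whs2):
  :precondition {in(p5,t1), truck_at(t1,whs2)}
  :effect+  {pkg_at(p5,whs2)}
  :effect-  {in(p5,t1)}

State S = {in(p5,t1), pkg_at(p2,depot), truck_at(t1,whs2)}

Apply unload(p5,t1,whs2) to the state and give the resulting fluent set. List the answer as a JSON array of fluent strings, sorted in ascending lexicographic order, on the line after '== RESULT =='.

Progress:
  pre ⊆ S: {in(p5,t1), truck_at(t1,whs2)} ⊆ S  — applicable
  S \ del = {pkg_at(p2,depot), truck_at(t1,whs2)}
  ∪ add   = {pkg_at(p2,depot), pkg_at(p5,whs2), truck_at(t1,whs2)}

== RESULT ==
["pkg_at(p2,depot)", "pkg_at(p5,whs2)", "truck_at(t1,whs2)"]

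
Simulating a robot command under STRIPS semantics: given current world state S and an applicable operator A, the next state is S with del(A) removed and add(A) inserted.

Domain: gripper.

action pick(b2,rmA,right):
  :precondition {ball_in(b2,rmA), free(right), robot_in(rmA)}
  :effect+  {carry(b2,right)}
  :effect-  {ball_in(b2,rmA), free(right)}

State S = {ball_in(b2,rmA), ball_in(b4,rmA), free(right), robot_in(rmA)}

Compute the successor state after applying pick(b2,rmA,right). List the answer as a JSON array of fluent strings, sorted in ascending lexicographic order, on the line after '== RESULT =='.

Compute (S \ del) ∪ add:
  pre ⊆ S: {ball_in(b2,rmA), free(right), robot_in(rmA)} ⊆ S  — applicable
  S \ del = {ball_in(b4,rmA), robot_in(rmA)}
  ∪ add   = {ball_in(b4,rmA), carry(b2,right), robot_in(rmA)}

== RESULT ==
["ball_in(b4,rmA)", "carry(b2,right)", "robot_in(rmA)"]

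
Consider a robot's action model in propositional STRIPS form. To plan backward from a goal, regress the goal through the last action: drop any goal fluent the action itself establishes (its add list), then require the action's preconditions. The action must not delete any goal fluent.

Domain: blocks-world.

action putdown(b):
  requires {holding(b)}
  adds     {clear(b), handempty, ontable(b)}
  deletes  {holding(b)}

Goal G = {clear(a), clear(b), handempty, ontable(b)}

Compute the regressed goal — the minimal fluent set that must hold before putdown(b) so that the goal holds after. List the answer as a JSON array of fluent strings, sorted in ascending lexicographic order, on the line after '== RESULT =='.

Regress:
  G ∩ del = {}  (empty — regression defined)
  G \ add = {clear(a), clear(b), handempty, ontable(b)} \ {clear(b), handempty, ontable(b)} = {clear(a)}
  ∪ pre   = {clear(a)} ∪ {holding(b)}
          = {clear(a), holding(b)}

== RESULT ==
["clear(a)", "holding(b)"]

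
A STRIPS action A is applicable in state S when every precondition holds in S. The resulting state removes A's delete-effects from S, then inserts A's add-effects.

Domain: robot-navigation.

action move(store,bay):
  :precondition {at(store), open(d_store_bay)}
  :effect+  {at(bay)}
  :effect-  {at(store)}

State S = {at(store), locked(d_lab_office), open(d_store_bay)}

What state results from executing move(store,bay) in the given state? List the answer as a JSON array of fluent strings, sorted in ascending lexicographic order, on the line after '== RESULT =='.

Compute (S \ del) ∪ add:
  pre ⊆ S: {at(store), open(d_store_bay)} ⊆ S  — applicable
  S \ del = {locked(d_lab_office), open(d_store_bay)}
  ∪ add   = {at(bay), locked(d_lab_office), open(d_store_bay)}

== RESULT ==
["at(bay)", "locked(d_lab_office)", "open(d_store_bay)"]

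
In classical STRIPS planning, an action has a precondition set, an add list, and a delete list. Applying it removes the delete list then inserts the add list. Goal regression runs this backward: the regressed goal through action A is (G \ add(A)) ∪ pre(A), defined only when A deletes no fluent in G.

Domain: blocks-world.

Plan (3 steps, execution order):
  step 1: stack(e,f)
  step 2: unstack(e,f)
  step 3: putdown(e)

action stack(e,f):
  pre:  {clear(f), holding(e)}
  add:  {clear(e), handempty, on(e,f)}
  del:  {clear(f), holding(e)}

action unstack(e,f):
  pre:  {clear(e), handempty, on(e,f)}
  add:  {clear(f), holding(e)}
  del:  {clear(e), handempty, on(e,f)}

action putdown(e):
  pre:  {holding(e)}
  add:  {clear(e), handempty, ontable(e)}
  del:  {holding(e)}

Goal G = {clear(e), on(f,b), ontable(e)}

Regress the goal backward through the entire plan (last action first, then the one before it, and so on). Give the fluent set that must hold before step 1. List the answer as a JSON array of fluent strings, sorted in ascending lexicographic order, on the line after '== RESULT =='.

Regress step by step:
  through step 3 (putdown(e)): drop {clear(e), ontable(e)}, keep {on(f,b)}, require {holding(e)}
    → {holding(e), on(f,b)}
  through step 2 (unstack(e,f)): drop {holding(e)}, keep {on(f,b)}, require {clear(e), handempty, on(e,f)}
    → {clear(e), handempty, on(e,f), on(f,b)}
  through step 1 (stack(e,f)): drop {clear(e), handempty, on(e,f)}, keep {on(f,b)}, require {clear(f), holding(e)}
    → {clear(f), holding(e), on(f,b)}

== RESULT ==
["clear(f)", "holding(e)", "on(f,b)"]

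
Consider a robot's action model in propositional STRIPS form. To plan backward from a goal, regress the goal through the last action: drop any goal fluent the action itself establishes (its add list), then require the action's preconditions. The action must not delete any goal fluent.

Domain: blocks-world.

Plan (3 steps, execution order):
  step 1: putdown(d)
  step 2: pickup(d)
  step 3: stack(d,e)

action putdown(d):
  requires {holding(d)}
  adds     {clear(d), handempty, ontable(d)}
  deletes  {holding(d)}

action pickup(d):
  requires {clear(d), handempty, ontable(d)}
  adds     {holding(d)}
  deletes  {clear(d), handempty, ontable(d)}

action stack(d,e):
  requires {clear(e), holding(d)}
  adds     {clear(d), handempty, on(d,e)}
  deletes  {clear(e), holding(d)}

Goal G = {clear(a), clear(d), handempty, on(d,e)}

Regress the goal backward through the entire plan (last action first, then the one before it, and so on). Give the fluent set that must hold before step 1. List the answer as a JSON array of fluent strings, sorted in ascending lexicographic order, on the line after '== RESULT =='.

Regress step by step:
  through step 3 (stack(d,e)): drop {clear(d), handempty, on(d,e)}, keep {clear(a)}, require {clear(e), holding(d)}
    → {clear(a), clear(e), holding(d)}
  through step 2 (pickup(d)): drop {holding(d)}, keep {clear(a), clear(e)}, require {clear(d), handempty, ontable(d)}
    → {clear(a), clear(d), clear(e), handempty, ontable(d)}
  through step 1 (putdown(d)): drop {clear(d), handempty, ontable(d)}, keep {clear(a), clear(e)}, require {holding(d)}
    → {clear(a), clear(e), holding(d)}

== RESULT ==
["clear(a)", "clear(e)", "holding(d)"]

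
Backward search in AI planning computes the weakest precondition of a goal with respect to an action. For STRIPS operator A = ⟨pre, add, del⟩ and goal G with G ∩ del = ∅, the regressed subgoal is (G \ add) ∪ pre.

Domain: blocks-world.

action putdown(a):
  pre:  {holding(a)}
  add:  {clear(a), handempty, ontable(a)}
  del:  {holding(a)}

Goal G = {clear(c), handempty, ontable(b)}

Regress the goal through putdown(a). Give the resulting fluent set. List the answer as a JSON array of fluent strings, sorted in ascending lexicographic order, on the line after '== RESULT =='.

Compute (G \ add) ∪ pre:
  G ∩ del = {}  (empty — regression defined)
  G \ add = {clear(c), handempty, ontable(b)} \ {clear(a), handempty, ontable(a)} = {clear(c), ontable(b)}
  ∪ pre   = {clear(c), ontable(b)} ∪ {holding(a)}
          = {clear(c), holding(a), ontable(b)}

== RESULT ==
["clear(c)", "holding(a)", "ontable(b)"]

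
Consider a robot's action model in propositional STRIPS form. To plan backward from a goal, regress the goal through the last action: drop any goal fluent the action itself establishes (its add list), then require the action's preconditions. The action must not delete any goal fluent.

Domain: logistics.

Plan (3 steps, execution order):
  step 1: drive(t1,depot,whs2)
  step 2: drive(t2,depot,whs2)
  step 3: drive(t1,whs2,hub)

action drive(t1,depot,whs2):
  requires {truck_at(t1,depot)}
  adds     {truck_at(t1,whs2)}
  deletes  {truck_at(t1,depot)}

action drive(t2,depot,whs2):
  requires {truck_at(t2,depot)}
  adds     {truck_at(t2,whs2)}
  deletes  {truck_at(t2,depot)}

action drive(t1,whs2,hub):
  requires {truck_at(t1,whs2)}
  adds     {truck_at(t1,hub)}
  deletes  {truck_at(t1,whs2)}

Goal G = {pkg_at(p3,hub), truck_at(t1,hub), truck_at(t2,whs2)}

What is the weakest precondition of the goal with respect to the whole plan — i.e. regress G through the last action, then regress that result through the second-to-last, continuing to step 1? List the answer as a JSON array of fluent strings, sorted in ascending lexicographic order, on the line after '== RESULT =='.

Regress step by step:
  through step 3 (drive(t1,whs2,hub)): drop {truck_at(t1,hub)}, keep {pkg_at(p3,hub), truck_at(t2,whs2)}, require {truck_at(t1,whs2)}
    → {pkg_at(p3,hub), truck_at(t1,whs2), truck_at(t2,whs2)}
  through step 2 (drive(t2,depot,whs2)): drop {truck_at(t2,whs2)}, keep {pkg_at(p3,hub), truck_at(t1,whs2)}, require {truck_at(t2,depot)}
    → {pkg_at(p3,hub), truck_at(t1,whs2), truck_at(t2,depot)}
  through step 1 (drive(t1,depot,whs2)): drop {truck_at(t1,whs2)}, keep {pkg_at(p3,hub), truck_at(t2,depot)}, require {truck_at(t1,depot)}
    → {pkg_at(p3,hub), truck_at(t1,depot), truck_at(t2,depot)}

== RESULT ==
["pkg_at(p3,hub)", "truck_at(t1,depot)", "truck_at(t2,depot)"]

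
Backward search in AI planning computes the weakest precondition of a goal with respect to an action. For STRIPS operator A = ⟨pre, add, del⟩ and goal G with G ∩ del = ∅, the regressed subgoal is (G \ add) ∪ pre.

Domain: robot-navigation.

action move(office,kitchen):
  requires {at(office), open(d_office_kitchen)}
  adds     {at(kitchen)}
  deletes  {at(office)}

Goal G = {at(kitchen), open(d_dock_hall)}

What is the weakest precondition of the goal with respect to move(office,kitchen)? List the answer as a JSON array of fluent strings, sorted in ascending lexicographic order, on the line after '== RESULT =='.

Compute (G \ add) ∪ pre:
  G ∩ del = {}  (empty — regression defined)
  G \ add = {at(kitchen), open(d_dock_hall)} \ {at(kitchen)} = {open(d_dock_hall)}
  ∪ pre   = {open(d_dock_hall)} ∪ {at(office), open(d_office_kitchen)}
          = {at(office), open(d_dock_hall), open(d_office_kitchen)}

== RESULT ==
["at(office)", "open(d_dock_hall)", "open(d_office_kitchen)"]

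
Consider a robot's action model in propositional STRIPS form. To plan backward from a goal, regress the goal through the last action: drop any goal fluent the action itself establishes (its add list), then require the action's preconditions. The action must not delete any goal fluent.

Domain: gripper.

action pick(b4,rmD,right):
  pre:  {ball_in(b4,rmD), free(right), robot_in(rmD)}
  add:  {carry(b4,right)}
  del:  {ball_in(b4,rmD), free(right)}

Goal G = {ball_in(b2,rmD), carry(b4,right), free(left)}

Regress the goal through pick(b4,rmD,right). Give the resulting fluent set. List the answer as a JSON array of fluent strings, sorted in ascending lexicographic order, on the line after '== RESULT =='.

Compute (G \ add) ∪ pre:
  G ∩ del = {}  (empty — regression defined)
  G \ add = {ball_in(b2,rmD), carry(b4,right), free(left)} \ {carry(b4,right)} = {ball_in(b2,rmD), free(left)}
  ∪ pre   = {ball_in(b2,rmD), free(left)} ∪ {ball_in(b4,rmD), free(right), robot_in(rmD)}
          = {ball_in(b2,rmD), ball_in(b4,rmD), free(left), free(right), robot_in(rmD)}

== RESULT ==
["ball_in(b2,rmD)", "ball_in(b4,rmD)", "free(left)", "free(right)", "robot_in(rmD)"]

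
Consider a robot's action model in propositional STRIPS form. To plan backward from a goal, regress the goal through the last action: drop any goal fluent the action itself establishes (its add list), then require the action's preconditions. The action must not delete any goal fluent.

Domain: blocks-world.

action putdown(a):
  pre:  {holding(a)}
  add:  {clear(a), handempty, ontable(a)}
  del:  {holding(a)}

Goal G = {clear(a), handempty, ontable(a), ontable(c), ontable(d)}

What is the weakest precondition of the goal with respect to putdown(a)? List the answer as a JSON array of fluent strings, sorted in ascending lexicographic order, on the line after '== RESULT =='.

Compute (G \ add) ∪ pre:
  G ∩ del = {}  (empty — regression defined)
  G \ add = {clear(a), handempty, ontable(a), ontable(c), ontable(d)} \ {clear(a), handempty, ontable(a)} = {ontable(c), ontable(d)}
  ∪ pre   = {ontable(c), ontable(d)} ∪ {holding(a)}
          = {holding(a), ontable(c), ontable(d)}

== RESULT ==
["holding(a)", "ontable(c)", "ontable(d)"]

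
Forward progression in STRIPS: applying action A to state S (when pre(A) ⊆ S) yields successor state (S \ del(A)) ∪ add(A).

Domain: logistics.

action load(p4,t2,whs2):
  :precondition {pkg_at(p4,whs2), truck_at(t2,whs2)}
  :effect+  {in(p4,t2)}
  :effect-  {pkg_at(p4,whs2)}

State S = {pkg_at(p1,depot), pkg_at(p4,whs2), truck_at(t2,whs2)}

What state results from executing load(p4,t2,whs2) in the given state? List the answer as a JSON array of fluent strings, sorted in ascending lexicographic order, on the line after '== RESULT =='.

Compute (S \ del) ∪ add:
  pre ⊆ S: {pkg_at(p4,whs2), truck_at(t2,whs2)} ⊆ S  — applicable
  S \ del = {pkg_at(p1,depot), truck_at(t2,whs2)}
  ∪ add   = {in(p4,t2), pkg_at(p1,depot), truck_at(t2,whs2)}

== RESULT ==
["in(p4,t2)", "pkg_at(p1,depot)", "truck_at(t2,whs2)"]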